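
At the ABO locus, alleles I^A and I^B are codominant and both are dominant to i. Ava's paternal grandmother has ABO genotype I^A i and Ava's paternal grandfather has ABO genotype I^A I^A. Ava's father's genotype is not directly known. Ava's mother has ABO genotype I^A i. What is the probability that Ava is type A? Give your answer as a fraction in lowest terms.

7/8

Ava's father's ABO genotype from I^A i × I^A I^A: 1/2 I^A I^A, 1/2 I^A i.
Crossing each possibility with the mother I^A i and summing P(type A): 1/2·1 + 1/2·3/4 = 7/8.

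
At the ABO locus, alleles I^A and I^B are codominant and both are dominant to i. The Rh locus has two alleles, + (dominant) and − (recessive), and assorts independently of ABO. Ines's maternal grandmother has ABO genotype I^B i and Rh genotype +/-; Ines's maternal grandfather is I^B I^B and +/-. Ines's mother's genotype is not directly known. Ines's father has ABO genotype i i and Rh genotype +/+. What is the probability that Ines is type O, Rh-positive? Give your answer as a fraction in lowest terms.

Ines's mother's ABO genotype from I^B i × I^B I^B: 1/2 I^B I^B, 1/2 I^B i.
Crossing each possibility with the father i i and summing P(type O): 1/2·0 + 1/2·1/2 = 1/4.
Similarly for Rh via the mother's Rh distribution: P(Rh+) = 1.
Independent loci: 1/4 × 1 = 1/4.

1/4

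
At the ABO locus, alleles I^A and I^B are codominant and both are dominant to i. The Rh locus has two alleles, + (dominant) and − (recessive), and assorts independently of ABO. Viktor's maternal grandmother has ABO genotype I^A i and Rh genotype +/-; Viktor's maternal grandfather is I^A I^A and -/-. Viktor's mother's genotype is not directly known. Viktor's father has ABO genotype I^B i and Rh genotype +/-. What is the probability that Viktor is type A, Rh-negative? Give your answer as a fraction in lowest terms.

9/64

Viktor's mother's ABO genotype from I^A i × I^A I^A: 1/2 I^A I^A, 1/2 I^A i.
Crossing each possibility with the father I^B i and summing P(type A): 1/2·1/2 + 1/2·1/4 = 3/8.
Similarly for Rh via the mother's Rh distribution: P(Rh-) = 3/8.
Independent loci: 3/8 × 3/8 = 9/64.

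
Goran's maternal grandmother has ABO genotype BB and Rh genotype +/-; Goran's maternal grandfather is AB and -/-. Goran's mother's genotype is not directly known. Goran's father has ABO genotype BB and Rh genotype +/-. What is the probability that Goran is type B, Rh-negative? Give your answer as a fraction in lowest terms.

Goran's mother's ABO genotype from BB × AB: 1/2 AB, 1/2 BB.
Crossing each possibility with the father BB and summing P(type B): 1/2·1/2 + 1/2·1 = 3/4.
Similarly for Rh via the mother's Rh distribution: P(Rh-) = 3/8.
Independent loci: 3/4 × 3/8 = 9/32.

9/32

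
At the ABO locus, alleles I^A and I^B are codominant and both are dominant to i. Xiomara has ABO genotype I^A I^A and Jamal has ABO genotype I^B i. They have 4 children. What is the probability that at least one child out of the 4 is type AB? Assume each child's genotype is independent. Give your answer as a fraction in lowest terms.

15/16

ABO cross I^A I^A × I^B i → 1/2 A, 1/2 AB.
So P(type AB) = 1/2 per child.
P(none) = (1/2)^4 = 1/16; P(at least one) = 1 − 1/16 = 15/16.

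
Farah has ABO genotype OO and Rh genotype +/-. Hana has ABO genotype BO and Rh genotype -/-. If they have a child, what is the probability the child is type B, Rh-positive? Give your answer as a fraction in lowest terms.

1/4

ABO cross OO × BO → offspring phenotypes: 1/2 O, 1/2 B.
Rh cross +/- × -/- → 1/2 Rh+, 1/2 Rh-.
Independent loci: P(type B, Rh-positive) = 1/2 × 1/2 = 1/4.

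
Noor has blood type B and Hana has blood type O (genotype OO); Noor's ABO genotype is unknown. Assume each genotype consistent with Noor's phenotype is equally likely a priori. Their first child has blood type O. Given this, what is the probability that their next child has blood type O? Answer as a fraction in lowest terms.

1/2

Possible genotypes: Noor ∈ {BB, BO}; Hana ∈ {OO}.
Weight each parental genotype pair by prior × P(type-O child):
  BO × OO: posterior weight 1; P(next child type O) = 1/2.
Weighted sum = 1/2.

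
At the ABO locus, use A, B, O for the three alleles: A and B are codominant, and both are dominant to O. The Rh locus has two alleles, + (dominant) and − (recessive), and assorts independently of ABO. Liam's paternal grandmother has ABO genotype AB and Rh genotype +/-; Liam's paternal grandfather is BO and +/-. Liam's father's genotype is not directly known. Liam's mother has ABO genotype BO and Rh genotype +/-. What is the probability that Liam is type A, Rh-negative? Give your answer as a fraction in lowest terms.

1/32

Liam's father's ABO genotype from AB × BO: 1/4 AB, 1/4 AO, 1/4 BB, 1/4 BO.
Crossing each possibility with the mother BO and summing P(type A): 1/4·1/4 + 1/4·1/4 + 1/4·0 + 1/4·0 = 1/8.
Similarly for Rh via the father's Rh distribution: P(Rh-) = 1/4.
Independent loci: 1/8 × 1/4 = 1/32.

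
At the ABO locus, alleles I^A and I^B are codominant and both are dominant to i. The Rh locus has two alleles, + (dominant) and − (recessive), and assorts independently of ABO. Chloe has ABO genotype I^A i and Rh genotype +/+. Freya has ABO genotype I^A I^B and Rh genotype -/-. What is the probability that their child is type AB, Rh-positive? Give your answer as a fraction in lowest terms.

1/4

ABO cross I^A i × I^A I^B → offspring phenotypes: 1/2 A, 1/4 B, 1/4 AB.
Rh cross +/+ × -/- → 1 Rh+.
Independent loci: P(type AB, Rh-positive) = 1/4 × 1 = 1/4.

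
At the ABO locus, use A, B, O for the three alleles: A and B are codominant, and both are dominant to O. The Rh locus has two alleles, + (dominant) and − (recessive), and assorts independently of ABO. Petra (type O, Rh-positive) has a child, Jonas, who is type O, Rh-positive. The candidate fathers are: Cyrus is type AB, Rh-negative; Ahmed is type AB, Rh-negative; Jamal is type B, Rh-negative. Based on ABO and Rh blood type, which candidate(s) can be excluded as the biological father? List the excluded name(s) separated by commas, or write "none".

Cyrus, Ahmed

A candidate is excluded only if no genotype consistent with his phenotype could produce a type O, Rh-positive child with a type O, Rh-positive mother.
Cyrus (type AB, Rh-): no genotype consistent with that phenotype can produce a type-O Rh+ child with a type-O mother.
Ahmed (type AB, Rh-): no genotype consistent with that phenotype can produce a type-O Rh+ child with a type-O mother.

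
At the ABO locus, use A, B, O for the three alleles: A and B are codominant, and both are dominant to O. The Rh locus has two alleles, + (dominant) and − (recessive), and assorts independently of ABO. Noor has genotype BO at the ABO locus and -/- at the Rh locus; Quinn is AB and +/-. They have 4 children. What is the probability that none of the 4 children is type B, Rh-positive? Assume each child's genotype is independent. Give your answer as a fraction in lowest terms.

ABO cross BO × AB → 1/4 A, 1/2 B, 1/4 AB.
Rh cross -/- × +/- → 1/2 Rh+, 1/2 Rh-; so P(type B, Rh-positive) = 1/2 × 1/2 = 1/4 per child.
P(not type B, Rh-positive) = 3/4 for one child; (3/4)^4 = 81/256.

81/256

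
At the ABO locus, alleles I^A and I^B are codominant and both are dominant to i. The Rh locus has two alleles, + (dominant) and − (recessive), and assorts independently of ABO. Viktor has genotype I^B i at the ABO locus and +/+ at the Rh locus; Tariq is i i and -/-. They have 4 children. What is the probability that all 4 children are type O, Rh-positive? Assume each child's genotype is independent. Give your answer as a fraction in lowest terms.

ABO cross I^B i × i i → 1/2 O, 1/2 B.
Rh cross +/+ × -/- → 1 Rh+; so P(type O, Rh-positive) = 1/2 × 1 = 1/2 per child.
All 4 independent: (1/2)^4 = 1/16.

1/16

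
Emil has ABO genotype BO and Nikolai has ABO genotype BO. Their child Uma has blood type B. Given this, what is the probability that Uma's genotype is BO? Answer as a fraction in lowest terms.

2/3

Cross BO × BO → 1/4 BB, 1/2 BO, 1/4 OO.
Type-B genotypes among offspring: BB (1/4), BO (1/2); total 3/4.
P(BO | type B) = (1/2) / (3/4) = 2/3.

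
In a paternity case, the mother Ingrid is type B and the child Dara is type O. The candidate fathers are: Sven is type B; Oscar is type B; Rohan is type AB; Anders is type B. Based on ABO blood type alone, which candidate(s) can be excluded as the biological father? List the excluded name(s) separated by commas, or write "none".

Rohan

A candidate is excluded only if no genotype consistent with his phenotype could produce a type O child with a type B mother.
Rohan (type AB): no genotype consistent with that phenotype can produce a type-O child with a type-B mother.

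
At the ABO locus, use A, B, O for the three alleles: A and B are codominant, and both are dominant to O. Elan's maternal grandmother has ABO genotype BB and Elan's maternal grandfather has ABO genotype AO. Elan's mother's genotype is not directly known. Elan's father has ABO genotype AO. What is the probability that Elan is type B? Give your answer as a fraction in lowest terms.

Elan's mother's ABO genotype from BB × AO: 1/2 AB, 1/2 BO.
Crossing each possibility with the father AO and summing P(type B): 1/2·1/4 + 1/2·1/4 = 1/4.

1/4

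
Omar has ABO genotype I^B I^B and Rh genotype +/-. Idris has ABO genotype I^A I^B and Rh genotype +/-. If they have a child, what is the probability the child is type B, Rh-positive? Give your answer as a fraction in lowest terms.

ABO cross I^B I^B × I^A I^B → offspring phenotypes: 1/2 B, 1/2 AB.
Rh cross +/- × +/- → 3/4 Rh+, 1/4 Rh-.
Independent loci: P(type B, Rh-positive) = 1/2 × 3/4 = 3/8.

3/8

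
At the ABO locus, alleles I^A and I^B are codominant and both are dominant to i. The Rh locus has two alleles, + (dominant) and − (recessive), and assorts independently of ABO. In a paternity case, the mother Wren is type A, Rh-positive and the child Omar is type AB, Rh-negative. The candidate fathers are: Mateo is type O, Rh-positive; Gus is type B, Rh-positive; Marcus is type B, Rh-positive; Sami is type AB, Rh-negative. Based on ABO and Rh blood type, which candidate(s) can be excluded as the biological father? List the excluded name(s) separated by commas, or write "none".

Mateo

A candidate is excluded only if no genotype consistent with his phenotype could produce a type AB, Rh-negative child with a type A, Rh-positive mother.
Mateo (type O, Rh+): no genotype consistent with that phenotype can produce a type-AB Rh- child with a type-A mother.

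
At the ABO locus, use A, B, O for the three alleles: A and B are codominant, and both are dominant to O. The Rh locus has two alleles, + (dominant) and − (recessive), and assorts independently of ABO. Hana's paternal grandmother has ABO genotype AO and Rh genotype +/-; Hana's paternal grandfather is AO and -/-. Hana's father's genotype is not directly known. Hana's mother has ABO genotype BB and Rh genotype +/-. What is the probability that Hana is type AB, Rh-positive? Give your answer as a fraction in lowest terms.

5/16

Hana's father's ABO genotype from AO × AO: 1/4 AA, 1/2 AO, 1/4 OO.
Crossing each possibility with the mother BB and summing P(type AB): 1/4·1 + 1/2·1/2 + 1/4·0 = 1/2.
Similarly for Rh via the father's Rh distribution: P(Rh+) = 5/8.
Independent loci: 1/2 × 5/8 = 5/16.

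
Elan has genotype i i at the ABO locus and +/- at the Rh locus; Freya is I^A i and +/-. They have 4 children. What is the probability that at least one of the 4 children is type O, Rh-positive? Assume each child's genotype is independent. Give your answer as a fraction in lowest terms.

3471/4096

ABO cross i i × I^A i → 1/2 O, 1/2 A.
Rh cross +/- × +/- → 3/4 Rh+, 1/4 Rh-; so P(type O, Rh-positive) = 1/2 × 3/4 = 3/8 per child.
P(none) = (5/8)^4 = 625/4096; P(at least one) = 1 − 625/4096 = 3471/4096.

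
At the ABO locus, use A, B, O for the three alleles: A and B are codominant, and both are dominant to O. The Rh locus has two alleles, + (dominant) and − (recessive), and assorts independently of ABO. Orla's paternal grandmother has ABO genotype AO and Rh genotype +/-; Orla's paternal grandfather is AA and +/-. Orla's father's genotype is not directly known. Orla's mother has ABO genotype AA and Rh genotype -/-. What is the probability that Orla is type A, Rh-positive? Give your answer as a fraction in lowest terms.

Orla's father's ABO genotype from AO × AA: 1/2 AA, 1/2 AO.
Crossing each possibility with the mother AA and summing P(type A): 1/2·1 + 1/2·1 = 1.
Similarly for Rh via the father's Rh distribution: P(Rh+) = 1/2.
Independent loci: 1 × 1/2 = 1/2.

1/2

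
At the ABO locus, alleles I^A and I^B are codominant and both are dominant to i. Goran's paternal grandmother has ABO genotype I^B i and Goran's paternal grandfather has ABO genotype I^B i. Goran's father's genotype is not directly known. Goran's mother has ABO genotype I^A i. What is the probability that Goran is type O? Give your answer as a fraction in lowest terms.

Goran's father's ABO genotype from I^B i × I^B i: 1/4 I^B I^B, 1/2 I^B i, 1/4 i i.
Crossing each possibility with the mother I^A i and summing P(type O): 1/4·0 + 1/2·1/4 + 1/4·1/2 = 1/4.

1/4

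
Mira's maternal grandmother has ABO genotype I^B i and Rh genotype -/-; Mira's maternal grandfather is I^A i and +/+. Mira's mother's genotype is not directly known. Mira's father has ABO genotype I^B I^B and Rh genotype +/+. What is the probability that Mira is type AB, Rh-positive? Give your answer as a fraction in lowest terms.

1/4

Mira's mother's ABO genotype from I^B i × I^A i: 1/4 I^A I^B, 1/4 I^A i, 1/4 I^B i, 1/4 i i.
Crossing each possibility with the father I^B I^B and summing P(type AB): 1/4·1/2 + 1/4·1/2 + 1/4·0 + 1/4·0 = 1/4.
Similarly for Rh via the mother's Rh distribution: P(Rh+) = 1.
Independent loci: 1/4 × 1 = 1/4.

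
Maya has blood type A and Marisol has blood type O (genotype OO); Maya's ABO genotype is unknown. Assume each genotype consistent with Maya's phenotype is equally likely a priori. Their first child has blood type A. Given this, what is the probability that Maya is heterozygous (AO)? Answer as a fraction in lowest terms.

1/3

Possible genotypes: Maya ∈ {AA, AO}; Marisol ∈ {OO}.
Weight each parental genotype pair by prior × P(type-A child):
  AA × OO: posterior weight 2/3.
  AO × OO: posterior weight 1/3.
Sum the posterior weight over pairs where Maya is AO: 1/3.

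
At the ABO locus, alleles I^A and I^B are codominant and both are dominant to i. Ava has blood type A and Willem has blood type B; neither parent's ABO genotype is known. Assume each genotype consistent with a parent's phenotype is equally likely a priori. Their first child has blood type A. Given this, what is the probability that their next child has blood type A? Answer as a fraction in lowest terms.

5/12

Possible genotypes: Ava ∈ {I^A I^A, I^A i}; Willem ∈ {I^B I^B, I^B i}.
Weight each parental genotype pair by prior × P(type-A child):
  I^A I^A × I^B i: posterior weight 2/3; P(next child type A) = 1/2.
  I^A i × I^B i: posterior weight 1/3; P(next child type A) = 1/4.
Weighted sum = 5/12.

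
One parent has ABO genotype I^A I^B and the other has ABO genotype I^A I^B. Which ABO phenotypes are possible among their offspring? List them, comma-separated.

Gametes from I^A I^B × I^A I^B give offspring ABO genotypes I^A I^A, I^A I^B, I^B I^B, i.e. phenotypes A, B, AB.

A, B, AB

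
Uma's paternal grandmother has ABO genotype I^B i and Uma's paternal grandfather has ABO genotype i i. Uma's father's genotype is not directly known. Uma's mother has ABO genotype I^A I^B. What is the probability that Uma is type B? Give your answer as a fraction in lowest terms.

1/2

Uma's father's ABO genotype from I^B i × i i: 1/2 I^B i, 1/2 i i.
Crossing each possibility with the mother I^A I^B and summing P(type B): 1/2·1/2 + 1/2·1/2 = 1/2.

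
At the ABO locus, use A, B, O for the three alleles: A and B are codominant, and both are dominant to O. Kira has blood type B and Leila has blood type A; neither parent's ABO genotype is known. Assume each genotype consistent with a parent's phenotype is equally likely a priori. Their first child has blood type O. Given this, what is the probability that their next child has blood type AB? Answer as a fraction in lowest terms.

1/4

Possible genotypes: Kira ∈ {BB, BO}; Leila ∈ {AA, AO}.
Weight each parental genotype pair by prior × P(type-O child):
  BO × AO: posterior weight 1; P(next child type AB) = 1/4.
Weighted sum = 1/4.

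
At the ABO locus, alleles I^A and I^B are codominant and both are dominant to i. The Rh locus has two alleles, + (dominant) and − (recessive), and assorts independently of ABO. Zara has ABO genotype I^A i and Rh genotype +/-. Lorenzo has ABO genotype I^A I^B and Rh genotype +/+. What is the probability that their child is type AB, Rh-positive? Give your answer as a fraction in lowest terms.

ABO cross I^A i × I^A I^B → offspring phenotypes: 1/2 A, 1/4 B, 1/4 AB.
Rh cross +/- × +/+ → 1 Rh+.
Independent loci: P(type AB, Rh-positive) = 1/4 × 1 = 1/4.

1/4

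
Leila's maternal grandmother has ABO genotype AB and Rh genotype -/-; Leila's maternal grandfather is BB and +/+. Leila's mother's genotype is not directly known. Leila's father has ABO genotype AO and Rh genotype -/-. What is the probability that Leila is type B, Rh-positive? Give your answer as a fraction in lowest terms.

Leila's mother's ABO genotype from AB × BB: 1/2 AB, 1/2 BB.
Crossing each possibility with the father AO and summing P(type B): 1/2·1/4 + 1/2·1/2 = 3/8.
Similarly for Rh via the mother's Rh distribution: P(Rh+) = 1/2.
Independent loci: 3/8 × 1/2 = 3/16.

3/16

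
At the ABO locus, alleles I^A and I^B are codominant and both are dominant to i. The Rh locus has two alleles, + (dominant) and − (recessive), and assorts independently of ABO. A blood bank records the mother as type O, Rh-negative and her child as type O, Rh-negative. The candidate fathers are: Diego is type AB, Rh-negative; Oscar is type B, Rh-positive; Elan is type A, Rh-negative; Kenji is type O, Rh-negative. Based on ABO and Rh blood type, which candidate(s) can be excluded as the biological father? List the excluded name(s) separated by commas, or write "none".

Diego

A candidate is excluded only if no genotype consistent with his phenotype could produce a type O, Rh-negative child with a type O, Rh-negative mother.
Diego (type AB, Rh-): no genotype consistent with that phenotype can produce a type-O Rh- child with a type-O mother.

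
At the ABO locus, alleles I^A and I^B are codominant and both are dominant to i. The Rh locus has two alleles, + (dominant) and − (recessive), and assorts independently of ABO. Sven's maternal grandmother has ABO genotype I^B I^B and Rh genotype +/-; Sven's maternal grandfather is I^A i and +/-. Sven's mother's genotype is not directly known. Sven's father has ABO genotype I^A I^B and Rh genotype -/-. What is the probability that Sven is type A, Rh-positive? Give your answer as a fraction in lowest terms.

1/8

Sven's mother's ABO genotype from I^B I^B × I^A i: 1/2 I^A I^B, 1/2 I^B i.
Crossing each possibility with the father I^A I^B and summing P(type A): 1/2·1/4 + 1/2·1/4 = 1/4.
Similarly for Rh via the mother's Rh distribution: P(Rh+) = 1/2.
Independent loci: 1/4 × 1/2 = 1/8.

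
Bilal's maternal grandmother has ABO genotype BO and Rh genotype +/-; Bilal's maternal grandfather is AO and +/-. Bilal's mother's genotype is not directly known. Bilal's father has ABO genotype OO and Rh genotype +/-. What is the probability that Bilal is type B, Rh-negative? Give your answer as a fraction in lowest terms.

Bilal's mother's ABO genotype from BO × AO: 1/4 AB, 1/4 AO, 1/4 BO, 1/4 OO.
Crossing each possibility with the father OO and summing P(type B): 1/4·1/2 + 1/4·0 + 1/4·1/2 + 1/4·0 = 1/4.
Similarly for Rh via the mother's Rh distribution: P(Rh-) = 1/4.
Independent loci: 1/4 × 1/4 = 1/16.

1/16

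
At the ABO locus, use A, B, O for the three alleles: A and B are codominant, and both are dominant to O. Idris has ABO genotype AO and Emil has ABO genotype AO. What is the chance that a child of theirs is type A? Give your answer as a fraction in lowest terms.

3/4

ABO cross AO × AO → offspring phenotypes: 1/4 O, 3/4 A.
So P(type A) = 3/4.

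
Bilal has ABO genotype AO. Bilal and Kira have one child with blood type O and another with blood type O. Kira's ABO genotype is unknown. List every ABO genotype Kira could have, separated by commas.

AO, BO, OO

For each candidate genotype of Kira, check whether crossing it with AO can produce every observed child phenotype.
  AA → possible child types {A} ✗
  AB → possible child types {A, B, AB} ✗
  AO → possible child types {O, A} ✓
  BB → possible child types {B, AB} ✗
  BO → possible child types {O, A, B, AB} ✓
  OO → possible child types {O, A} ✓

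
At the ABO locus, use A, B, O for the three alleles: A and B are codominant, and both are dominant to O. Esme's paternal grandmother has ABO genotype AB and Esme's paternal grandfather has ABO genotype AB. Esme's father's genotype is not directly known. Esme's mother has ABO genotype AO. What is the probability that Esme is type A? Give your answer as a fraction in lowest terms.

1/2

Esme's father's ABO genotype from AB × AB: 1/4 AA, 1/2 AB, 1/4 BB.
Crossing each possibility with the mother AO and summing P(type A): 1/4·1 + 1/2·1/2 + 1/4·0 = 1/2.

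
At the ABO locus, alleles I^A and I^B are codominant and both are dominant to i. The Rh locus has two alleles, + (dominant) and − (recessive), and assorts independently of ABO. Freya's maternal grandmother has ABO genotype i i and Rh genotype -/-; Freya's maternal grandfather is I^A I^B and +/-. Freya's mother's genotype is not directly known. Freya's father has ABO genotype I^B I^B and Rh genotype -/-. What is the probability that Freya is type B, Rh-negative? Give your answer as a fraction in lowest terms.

9/16

Freya's mother's ABO genotype from i i × I^A I^B: 1/2 I^A i, 1/2 I^B i.
Crossing each possibility with the father I^B I^B and summing P(type B): 1/2·1/2 + 1/2·1 = 3/4.
Similarly for Rh via the mother's Rh distribution: P(Rh-) = 3/4.
Independent loci: 3/4 × 3/4 = 9/16.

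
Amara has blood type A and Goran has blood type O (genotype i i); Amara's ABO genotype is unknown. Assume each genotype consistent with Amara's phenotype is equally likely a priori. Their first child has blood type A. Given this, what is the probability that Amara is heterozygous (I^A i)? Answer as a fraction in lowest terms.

Possible genotypes: Amara ∈ {I^A I^A, I^A i}; Goran ∈ {i i}.
Weight each parental genotype pair by prior × P(type-A child):
  I^A I^A × i i: posterior weight 2/3.
  I^A i × i i: posterior weight 1/3.
Sum the posterior weight over pairs where Amara is I^A i: 1/3.

1/3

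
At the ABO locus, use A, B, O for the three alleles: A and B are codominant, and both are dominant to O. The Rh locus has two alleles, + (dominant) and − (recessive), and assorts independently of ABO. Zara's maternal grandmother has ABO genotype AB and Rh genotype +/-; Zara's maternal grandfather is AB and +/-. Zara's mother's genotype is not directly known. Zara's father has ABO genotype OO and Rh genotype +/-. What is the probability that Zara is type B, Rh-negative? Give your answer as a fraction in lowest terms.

Zara's mother's ABO genotype from AB × AB: 1/4 AA, 1/2 AB, 1/4 BB.
Crossing each possibility with the father OO and summing P(type B): 1/4·0 + 1/2·1/2 + 1/4·1 = 1/2.
Similarly for Rh via the mother's Rh distribution: P(Rh-) = 1/4.
Independent loci: 1/2 × 1/4 = 1/8.

1/8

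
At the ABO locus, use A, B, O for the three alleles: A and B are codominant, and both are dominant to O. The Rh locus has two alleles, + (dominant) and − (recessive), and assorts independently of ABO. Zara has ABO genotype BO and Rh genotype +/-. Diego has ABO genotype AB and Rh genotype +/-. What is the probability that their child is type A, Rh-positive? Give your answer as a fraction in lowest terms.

ABO cross BO × AB → offspring phenotypes: 1/4 A, 1/2 B, 1/4 AB.
Rh cross +/- × +/- → 3/4 Rh+, 1/4 Rh-.
Independent loci: P(type A, Rh-positive) = 1/4 × 3/4 = 3/16.

3/16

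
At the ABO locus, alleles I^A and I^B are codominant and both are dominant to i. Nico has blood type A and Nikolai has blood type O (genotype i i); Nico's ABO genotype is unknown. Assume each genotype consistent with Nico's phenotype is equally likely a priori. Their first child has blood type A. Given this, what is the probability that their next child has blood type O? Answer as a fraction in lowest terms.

Possible genotypes: Nico ∈ {I^A I^A, I^A i}; Nikolai ∈ {i i}.
Weight each parental genotype pair by prior × P(type-A child):
  I^A I^A × i i: posterior weight 2/3; P(next child type O) = 0.
  I^A i × i i: posterior weight 1/3; P(next child type O) = 1/2.
Weighted sum = 1/6.

1/6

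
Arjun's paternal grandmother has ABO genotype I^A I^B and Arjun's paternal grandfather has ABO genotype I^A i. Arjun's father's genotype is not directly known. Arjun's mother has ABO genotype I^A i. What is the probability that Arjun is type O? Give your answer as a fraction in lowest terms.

Arjun's father's ABO genotype from I^A I^B × I^A i: 1/4 I^A I^A, 1/4 I^A I^B, 1/4 I^A i, 1/4 I^B i.
Crossing each possibility with the mother I^A i and summing P(type O): 1/4·0 + 1/4·0 + 1/4·1/4 + 1/4·1/4 = 1/8.

1/8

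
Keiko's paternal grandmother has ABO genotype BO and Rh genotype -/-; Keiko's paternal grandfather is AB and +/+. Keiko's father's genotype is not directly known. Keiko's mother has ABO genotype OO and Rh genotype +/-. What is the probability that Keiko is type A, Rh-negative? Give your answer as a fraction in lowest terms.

1/16

Keiko's father's ABO genotype from BO × AB: 1/4 AB, 1/4 AO, 1/4 BB, 1/4 BO.
Crossing each possibility with the mother OO and summing P(type A): 1/4·1/2 + 1/4·1/2 + 1/4·0 + 1/4·0 = 1/4.
Similarly for Rh via the father's Rh distribution: P(Rh-) = 1/4.
Independent loci: 1/4 × 1/4 = 1/16.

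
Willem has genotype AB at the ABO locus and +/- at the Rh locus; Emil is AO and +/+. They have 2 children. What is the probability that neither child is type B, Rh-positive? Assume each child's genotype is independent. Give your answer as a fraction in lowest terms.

9/16

ABO cross AB × AO → 1/2 A, 1/4 B, 1/4 AB.
Rh cross +/- × +/+ → 1 Rh+; so P(type B, Rh-positive) = 1/4 × 1 = 1/4 per child.
P(not type B, Rh-positive) = 3/4 for one child; (3/4)^2 = 9/16.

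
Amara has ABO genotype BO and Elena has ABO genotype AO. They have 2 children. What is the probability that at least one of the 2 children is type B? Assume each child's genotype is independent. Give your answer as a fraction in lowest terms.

7/16

ABO cross BO × AO → 1/4 O, 1/4 A, 1/4 B, 1/4 AB.
So P(type B) = 1/4 per child.
P(none) = (3/4)^2 = 9/16; P(at least one) = 1 − 9/16 = 7/16.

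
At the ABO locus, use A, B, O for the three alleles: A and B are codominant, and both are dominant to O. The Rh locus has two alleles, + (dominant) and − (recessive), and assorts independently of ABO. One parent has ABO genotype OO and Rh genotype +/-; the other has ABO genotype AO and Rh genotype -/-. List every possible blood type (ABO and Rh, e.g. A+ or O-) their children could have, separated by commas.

Gametes from OO × AO give offspring ABO genotypes AO, OO, i.e. phenotypes O, A.
Rh cross +/- × -/- → phenotypes Rh+, Rh-.
Combining independently: O+, O-, A+, A-.

O+, O-, A+, A-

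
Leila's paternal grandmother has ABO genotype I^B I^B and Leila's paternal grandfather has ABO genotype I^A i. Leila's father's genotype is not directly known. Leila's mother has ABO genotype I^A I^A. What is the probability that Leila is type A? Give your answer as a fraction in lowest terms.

Leila's father's ABO genotype from I^B I^B × I^A i: 1/2 I^A I^B, 1/2 I^B i.
Crossing each possibility with the mother I^A I^A and summing P(type A): 1/2·1/2 + 1/2·1/2 = 1/2.

1/2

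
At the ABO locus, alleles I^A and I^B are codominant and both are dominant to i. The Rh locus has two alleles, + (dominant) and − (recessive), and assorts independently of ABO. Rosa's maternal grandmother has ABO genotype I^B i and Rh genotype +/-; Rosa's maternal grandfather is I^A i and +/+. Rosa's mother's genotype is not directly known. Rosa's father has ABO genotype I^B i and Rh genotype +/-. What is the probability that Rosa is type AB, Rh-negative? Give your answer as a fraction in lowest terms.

Rosa's mother's ABO genotype from I^B i × I^A i: 1/4 I^A I^B, 1/4 I^A i, 1/4 I^B i, 1/4 i i.
Crossing each possibility with the father I^B i and summing P(type AB): 1/4·1/4 + 1/4·1/4 + 1/4·0 + 1/4·0 = 1/8.
Similarly for Rh via the mother's Rh distribution: P(Rh-) = 1/8.
Independent loci: 1/8 × 1/8 = 1/64.

1/64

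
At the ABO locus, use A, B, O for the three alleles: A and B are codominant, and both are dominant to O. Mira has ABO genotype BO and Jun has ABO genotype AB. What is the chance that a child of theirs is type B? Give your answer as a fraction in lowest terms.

1/2

ABO cross BO × AB → offspring phenotypes: 1/4 A, 1/2 B, 1/4 AB.
So P(type B) = 1/2.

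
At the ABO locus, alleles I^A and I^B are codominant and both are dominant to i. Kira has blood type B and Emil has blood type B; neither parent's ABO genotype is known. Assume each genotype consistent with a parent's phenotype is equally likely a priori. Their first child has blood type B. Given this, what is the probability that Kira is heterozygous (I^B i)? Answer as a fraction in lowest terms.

Possible genotypes: Kira ∈ {I^B I^B, I^B i}; Emil ∈ {I^B I^B, I^B i}.
Weight each parental genotype pair by prior × P(type-B child):
  I^B I^B × I^B I^B: posterior weight 4/15.
  I^B I^B × I^B i: posterior weight 4/15.
  I^B i × I^B I^B: posterior weight 4/15.
  I^B i × I^B i: posterior weight 1/5.
Sum the posterior weight over pairs where Kira is I^B i: 7/15.

7/15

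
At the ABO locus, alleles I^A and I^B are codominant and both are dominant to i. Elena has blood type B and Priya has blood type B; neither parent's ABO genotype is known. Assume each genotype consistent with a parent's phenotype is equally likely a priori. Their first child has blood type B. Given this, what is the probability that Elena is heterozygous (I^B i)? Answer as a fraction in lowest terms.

7/15

Possible genotypes: Elena ∈ {I^B I^B, I^B i}; Priya ∈ {I^B I^B, I^B i}.
Weight each parental genotype pair by prior × P(type-B child):
  I^B I^B × I^B I^B: posterior weight 4/15.
  I^B I^B × I^B i: posterior weight 4/15.
  I^B i × I^B I^B: posterior weight 4/15.
  I^B i × I^B i: posterior weight 1/5.
Sum the posterior weight over pairs where Elena is I^B i: 7/15.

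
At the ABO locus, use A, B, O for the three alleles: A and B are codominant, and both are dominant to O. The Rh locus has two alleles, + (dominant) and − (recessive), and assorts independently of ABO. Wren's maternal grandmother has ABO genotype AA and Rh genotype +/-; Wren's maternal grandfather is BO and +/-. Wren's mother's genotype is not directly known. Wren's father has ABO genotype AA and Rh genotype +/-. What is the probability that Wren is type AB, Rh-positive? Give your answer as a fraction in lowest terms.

Wren's mother's ABO genotype from AA × BO: 1/2 AB, 1/2 AO.
Crossing each possibility with the father AA and summing P(type AB): 1/2·1/2 + 1/2·0 = 1/4.
Similarly for Rh via the mother's Rh distribution: P(Rh+) = 3/4.
Independent loci: 1/4 × 3/4 = 3/16.

3/16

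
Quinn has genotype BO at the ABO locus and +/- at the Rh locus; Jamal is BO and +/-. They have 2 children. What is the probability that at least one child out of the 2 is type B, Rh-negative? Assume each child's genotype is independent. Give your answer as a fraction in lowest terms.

87/256

ABO cross BO × BO → 1/4 O, 3/4 B.
Rh cross +/- × +/- → 3/4 Rh+, 1/4 Rh-; so P(type B, Rh-negative) = 3/4 × 1/4 = 3/16 per child.
P(none) = (13/16)^2 = 169/256; P(at least one) = 1 − 169/256 = 87/256.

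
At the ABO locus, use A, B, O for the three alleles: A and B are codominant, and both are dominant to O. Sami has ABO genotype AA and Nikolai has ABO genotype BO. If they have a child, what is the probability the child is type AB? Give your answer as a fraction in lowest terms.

1/2

ABO cross AA × BO → offspring phenotypes: 1/2 A, 1/2 AB.
So P(type AB) = 1/2.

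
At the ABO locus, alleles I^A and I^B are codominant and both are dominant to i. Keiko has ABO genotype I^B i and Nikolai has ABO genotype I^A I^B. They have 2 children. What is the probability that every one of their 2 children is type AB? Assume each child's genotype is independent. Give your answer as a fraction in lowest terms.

ABO cross I^B i × I^A I^B → 1/4 A, 1/2 B, 1/4 AB.
So P(type AB) = 1/4 per child.
All 2 independent: (1/4)^2 = 1/16.

1/16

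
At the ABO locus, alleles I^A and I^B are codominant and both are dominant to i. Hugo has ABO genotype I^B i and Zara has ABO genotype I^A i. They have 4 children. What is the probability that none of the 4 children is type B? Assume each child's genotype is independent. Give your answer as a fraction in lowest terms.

ABO cross I^B i × I^A i → 1/4 O, 1/4 A, 1/4 B, 1/4 AB.
So P(type B) = 1/4 per child.
P(not type B) = 3/4 for one child; (3/4)^4 = 81/256.

81/256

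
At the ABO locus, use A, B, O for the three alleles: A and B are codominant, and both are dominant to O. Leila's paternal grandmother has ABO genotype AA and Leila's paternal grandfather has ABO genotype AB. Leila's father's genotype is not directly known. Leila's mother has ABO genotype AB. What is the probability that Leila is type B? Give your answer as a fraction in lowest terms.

Leila's father's ABO genotype from AA × AB: 1/2 AA, 1/2 AB.
Crossing each possibility with the mother AB and summing P(type B): 1/2·0 + 1/2·1/4 = 1/8.

1/8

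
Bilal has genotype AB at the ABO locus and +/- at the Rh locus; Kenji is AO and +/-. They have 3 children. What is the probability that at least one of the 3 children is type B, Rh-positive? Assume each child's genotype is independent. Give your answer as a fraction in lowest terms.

ABO cross AB × AO → 1/2 A, 1/4 B, 1/4 AB.
Rh cross +/- × +/- → 3/4 Rh+, 1/4 Rh-; so P(type B, Rh-positive) = 1/4 × 3/4 = 3/16 per child.
P(none) = (13/16)^3 = 2197/4096; P(at least one) = 1 − 2197/4096 = 1899/4096.

1899/4096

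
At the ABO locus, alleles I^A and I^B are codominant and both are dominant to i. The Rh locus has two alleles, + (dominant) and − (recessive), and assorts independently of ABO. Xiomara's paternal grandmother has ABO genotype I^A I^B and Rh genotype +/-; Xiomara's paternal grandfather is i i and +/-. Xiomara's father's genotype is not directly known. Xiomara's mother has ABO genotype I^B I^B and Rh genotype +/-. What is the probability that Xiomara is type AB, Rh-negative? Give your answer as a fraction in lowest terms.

1/16

Xiomara's father's ABO genotype from I^A I^B × i i: 1/2 I^A i, 1/2 I^B i.
Crossing each possibility with the mother I^B I^B and summing P(type AB): 1/2·1/2 + 1/2·0 = 1/4.
Similarly for Rh via the father's Rh distribution: P(Rh-) = 1/4.
Independent loci: 1/4 × 1/4 = 1/16.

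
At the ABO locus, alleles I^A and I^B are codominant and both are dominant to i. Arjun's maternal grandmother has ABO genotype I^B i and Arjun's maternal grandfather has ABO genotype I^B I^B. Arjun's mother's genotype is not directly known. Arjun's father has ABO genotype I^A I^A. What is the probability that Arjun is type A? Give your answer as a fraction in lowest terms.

Arjun's mother's ABO genotype from I^B i × I^B I^B: 1/2 I^B I^B, 1/2 I^B i.
Crossing each possibility with the father I^A I^A and summing P(type A): 1/2·0 + 1/2·1/2 = 1/4.

1/4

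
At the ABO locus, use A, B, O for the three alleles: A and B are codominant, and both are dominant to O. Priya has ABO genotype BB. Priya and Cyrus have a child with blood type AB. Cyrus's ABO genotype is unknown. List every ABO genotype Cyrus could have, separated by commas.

AA, AB, AO

For each candidate genotype of Cyrus, check whether crossing it with BB can produce every observed child phenotype.
  AA → possible child types {AB} ✓
  AB → possible child types {B, AB} ✓
  AO → possible child types {B, AB} ✓
  BB → possible child types {B} ✗
  BO → possible child types {B} ✗
  OO → possible child types {B} ✗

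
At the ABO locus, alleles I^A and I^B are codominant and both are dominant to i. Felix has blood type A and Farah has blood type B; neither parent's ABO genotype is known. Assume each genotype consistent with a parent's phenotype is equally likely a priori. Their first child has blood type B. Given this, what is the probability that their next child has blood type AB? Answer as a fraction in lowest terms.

5/12

Possible genotypes: Felix ∈ {I^A I^A, I^A i}; Farah ∈ {I^B I^B, I^B i}.
Weight each parental genotype pair by prior × P(type-B child):
  I^A i × I^B I^B: posterior weight 2/3; P(next child type AB) = 1/2.
  I^A i × I^B i: posterior weight 1/3; P(next child type AB) = 1/4.
Weighted sum = 5/12.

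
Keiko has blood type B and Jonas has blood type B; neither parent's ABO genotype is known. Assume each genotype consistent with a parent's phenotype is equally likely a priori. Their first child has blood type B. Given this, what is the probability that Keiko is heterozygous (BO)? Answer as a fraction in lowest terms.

7/15

Possible genotypes: Keiko ∈ {BB, BO}; Jonas ∈ {BB, BO}.
Weight each parental genotype pair by prior × P(type-B child):
  BB × BB: posterior weight 4/15.
  BB × BO: posterior weight 4/15.
  BO × BB: posterior weight 4/15.
  BO × BO: posterior weight 1/5.
Sum the posterior weight over pairs where Keiko is BO: 7/15.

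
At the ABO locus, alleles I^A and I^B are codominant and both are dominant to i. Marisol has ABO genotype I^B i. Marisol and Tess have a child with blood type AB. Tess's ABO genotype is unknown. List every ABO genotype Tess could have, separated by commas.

I^A I^A, I^A I^B, I^A i

For each candidate genotype of Tess, check whether crossing it with I^B i can produce every observed child phenotype.
  I^A I^A → possible child types {A, AB} ✓
  I^A I^B → possible child types {A, B, AB} ✓
  I^A i → possible child types {O, A, B, AB} ✓
  I^B I^B → possible child types {B} ✗
  I^B i → possible child types {O, B} ✗
  i i → possible child types {O, B} ✗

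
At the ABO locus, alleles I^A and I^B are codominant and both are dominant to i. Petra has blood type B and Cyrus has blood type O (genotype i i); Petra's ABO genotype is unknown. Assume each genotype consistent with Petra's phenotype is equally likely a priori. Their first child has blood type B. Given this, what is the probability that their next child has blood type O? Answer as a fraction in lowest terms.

1/6

Possible genotypes: Petra ∈ {I^B I^B, I^B i}; Cyrus ∈ {i i}.
Weight each parental genotype pair by prior × P(type-B child):
  I^B I^B × i i: posterior weight 2/3; P(next child type O) = 0.
  I^B i × i i: posterior weight 1/3; P(next child type O) = 1/2.
Weighted sum = 1/6.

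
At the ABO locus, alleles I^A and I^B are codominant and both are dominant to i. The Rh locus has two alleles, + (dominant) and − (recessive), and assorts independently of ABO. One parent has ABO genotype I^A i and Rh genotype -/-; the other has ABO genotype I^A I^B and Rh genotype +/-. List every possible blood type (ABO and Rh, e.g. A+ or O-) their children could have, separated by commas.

Gametes from I^A i × I^A I^B give offspring ABO genotypes I^A I^A, I^A I^B, I^A i, I^B i, i.e. phenotypes A, B, AB.
Rh cross -/- × +/- → phenotypes Rh+, Rh-.
Combining independently: A+, A-, B+, B-, AB+, AB-.

A+, A-, B+, B-, AB+, AB-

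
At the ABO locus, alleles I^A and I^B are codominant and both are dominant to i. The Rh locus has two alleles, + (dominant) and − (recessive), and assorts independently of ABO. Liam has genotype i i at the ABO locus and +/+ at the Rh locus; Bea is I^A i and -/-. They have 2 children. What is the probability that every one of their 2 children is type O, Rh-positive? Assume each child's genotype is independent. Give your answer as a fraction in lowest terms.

1/4

ABO cross i i × I^A i → 1/2 O, 1/2 A.
Rh cross +/+ × -/- → 1 Rh+; so P(type O, Rh-positive) = 1/2 × 1 = 1/2 per child.
All 2 independent: (1/2)^2 = 1/4.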